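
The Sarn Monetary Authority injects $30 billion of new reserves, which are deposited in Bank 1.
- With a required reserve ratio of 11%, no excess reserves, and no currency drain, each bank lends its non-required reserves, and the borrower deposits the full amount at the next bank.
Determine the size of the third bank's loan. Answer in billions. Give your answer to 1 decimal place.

Each bank lends a fraction (1 − rr) = 0.8900 of the deposit it receives, so Bank 3 receives 30·0.8900^2 and lends 30·0.8900^3 ≈ 21.1491 billion.

$21.1 billion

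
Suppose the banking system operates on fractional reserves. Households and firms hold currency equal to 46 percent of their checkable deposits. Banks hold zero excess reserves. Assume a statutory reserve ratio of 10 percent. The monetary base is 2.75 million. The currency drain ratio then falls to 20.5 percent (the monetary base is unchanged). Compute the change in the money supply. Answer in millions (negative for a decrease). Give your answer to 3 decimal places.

Initially m₁ = (1 + 0.46) / (0.1 + 0.46) ≈ 2.60714, so M₁ = 2.60714 × 2.75 ≈ 7.1696 million.
After the change m₂ = (1 + 0.205) / (0.1 + 0.205) ≈ 3.95082, so M₂ = 3.95082 × 2.75 ≈ 10.8648 million.
ΔM = M₂ − M₁ = 10.8648 − 7.1696 = 3.6952 million.

3.695 million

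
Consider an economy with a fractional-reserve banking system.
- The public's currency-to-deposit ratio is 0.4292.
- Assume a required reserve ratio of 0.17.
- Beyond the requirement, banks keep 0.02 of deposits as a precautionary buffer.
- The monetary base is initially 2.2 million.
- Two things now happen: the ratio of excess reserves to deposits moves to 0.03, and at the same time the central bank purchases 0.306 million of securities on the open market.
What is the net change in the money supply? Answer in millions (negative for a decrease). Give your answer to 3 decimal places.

Before: m₁ = (1 + 0.4292) / (0.17 + 0.02 + 0.4292) ≈ 2.30814, MB₁ = 2.2, so M₁ = 2.30814 × 2.2 ≈ 5.0779 million.
After: m₂ = (1 + 0.4292) / (0.17 + 0.03 + 0.4292) ≈ 2.27146, MB₂ = 2.2 + 0.306 = 2.506, so M₂ = 2.27146 × 2.506 ≈ 5.6923 million.
ΔM = M₂ − M₁ = 5.6923 − 5.0779 = 0.6144 million.

0.614 million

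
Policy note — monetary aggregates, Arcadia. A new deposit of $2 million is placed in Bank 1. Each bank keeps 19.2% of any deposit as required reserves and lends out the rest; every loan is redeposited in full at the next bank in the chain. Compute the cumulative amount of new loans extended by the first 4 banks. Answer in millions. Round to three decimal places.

$4.829 million

Bank i lends (1 − rr)^i of the original deposit: Bank 1 lends 2·0.8080 = 1.6160, Bank 2 lends 2·0.8080² ≈ 1.3057, and so on.
Summing a geometric series: total = 2·[0.8080·(1 − 0.8080^4) / (1 − 0.8080)] ≈ 4.8292 million.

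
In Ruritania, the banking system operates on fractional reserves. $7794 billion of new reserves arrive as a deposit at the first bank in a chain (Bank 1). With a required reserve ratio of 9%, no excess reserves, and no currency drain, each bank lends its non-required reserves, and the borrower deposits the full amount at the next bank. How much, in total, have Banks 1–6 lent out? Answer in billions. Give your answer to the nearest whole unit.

$34054 billion

Bank i lends (1 − rr)^i of the original deposit: Bank 1 lends 7794·0.9100 = 7092.5400, Bank 2 lends 7794·0.9100² = 6454.2114, and so on.
Summing a geometric series: total = 7794·[0.9100·(1 − 0.9100^6) / (1 − 0.9100)] ≈ 34054.4957 billion.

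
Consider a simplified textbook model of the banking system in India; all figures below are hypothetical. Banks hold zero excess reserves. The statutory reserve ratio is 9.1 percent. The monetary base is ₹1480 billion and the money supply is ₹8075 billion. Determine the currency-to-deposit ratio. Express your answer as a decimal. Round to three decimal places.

Using m = M/MB = 8075/1480 ≈ 5.456081. From m = (1 + c)/(c + rr + e), rearranging gives 1 + c = m·(c + rr + e), so c·(1 − m) = m·(rr + e) − 1.
Hence c = [m·(rr + e) − 1]/(1 − m) = [5.456081 × (0.091 + 0) − 1] / (1 − 5.456081) ≈ 0.112991.

0.113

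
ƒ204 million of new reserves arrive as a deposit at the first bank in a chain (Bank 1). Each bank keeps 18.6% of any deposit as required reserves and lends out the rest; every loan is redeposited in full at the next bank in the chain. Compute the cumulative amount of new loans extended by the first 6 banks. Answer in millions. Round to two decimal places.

ƒ633.06 million

Bank i lends (1 − rr)^i of the original deposit: Bank 1 lends 204·0.8140 = 166.0560, Bank 2 lends 204·0.8140² ≈ 135.1696, and so on.
Summing a geometric series: total = 204·[0.8140·(1 − 0.8140^6) / (1 − 0.8140)] ≈ 633.0646 million.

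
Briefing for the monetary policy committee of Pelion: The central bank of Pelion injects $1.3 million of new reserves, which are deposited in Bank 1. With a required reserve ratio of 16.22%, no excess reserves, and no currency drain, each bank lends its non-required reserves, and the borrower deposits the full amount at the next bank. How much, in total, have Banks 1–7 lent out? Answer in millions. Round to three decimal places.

Bank i lends (1 − rr)^i of the original deposit: Bank 1 lends 1.3·0.8378 ≈ 1.0891, Bank 2 lends 1.3·0.8378² ≈ 0.9125, and so on.
Summing a geometric series: total = 1.3·[0.8378·(1 − 0.8378^7) / (1 − 0.8378)] ≈ 4.7694 million.

$4.769 million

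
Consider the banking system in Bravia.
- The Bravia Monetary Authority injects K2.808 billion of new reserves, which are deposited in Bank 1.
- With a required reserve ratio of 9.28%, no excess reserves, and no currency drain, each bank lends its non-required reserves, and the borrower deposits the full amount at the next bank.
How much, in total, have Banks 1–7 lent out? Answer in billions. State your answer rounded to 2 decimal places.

Bank i lends (1 − rr)^i of the original deposit: Bank 1 lends 2.808·0.9072 ≈ 2.5474, Bank 2 lends 2.808·0.9072² ≈ 2.3110, and so on.
Summing a geometric series: total = 2.808·[0.9072·(1 − 0.9072^7) / (1 − 0.9072)] ≈ 13.5679 billion.

K13.57 billion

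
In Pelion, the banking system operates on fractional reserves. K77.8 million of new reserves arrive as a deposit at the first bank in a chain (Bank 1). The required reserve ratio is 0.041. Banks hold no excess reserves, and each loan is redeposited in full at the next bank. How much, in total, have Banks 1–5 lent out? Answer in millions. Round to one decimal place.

Bank i lends (1 − rr)^i of the original deposit: Bank 1 lends 77.8·0.9590 = 74.6102, Bank 2 lends 77.8·0.9590² ≈ 71.5512, and so on.
Summing a geometric series: total = 77.8·[0.9590·(1 − 0.9590^5) / (1 − 0.9590)] ≈ 343.6895 million.

K343.7 million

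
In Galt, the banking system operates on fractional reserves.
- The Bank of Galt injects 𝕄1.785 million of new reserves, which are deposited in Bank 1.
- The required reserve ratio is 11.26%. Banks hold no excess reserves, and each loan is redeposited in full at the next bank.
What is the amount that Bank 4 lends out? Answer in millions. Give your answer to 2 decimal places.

𝕄1.11 million

Each bank lends a fraction (1 − rr) = 0.8874 of the deposit it receives, so Bank 4 receives 1.785·0.8874^3 and lends 1.785·0.8874^4 ≈ 1.1069 million.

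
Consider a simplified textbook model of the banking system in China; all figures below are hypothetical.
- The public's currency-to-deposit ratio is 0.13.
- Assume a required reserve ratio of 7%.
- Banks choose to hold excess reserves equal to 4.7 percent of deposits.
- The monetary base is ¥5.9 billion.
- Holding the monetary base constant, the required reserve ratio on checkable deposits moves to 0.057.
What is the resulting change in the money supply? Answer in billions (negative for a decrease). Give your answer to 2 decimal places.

¥1.50 billion

Initially m₁ = (1 + 0.13) / (0.07 + 0.047 + 0.13) ≈ 4.5749, so M₁ = 4.5749 × 5.9 ≈ 26.9919 billion.
After the change m₂ = (1 + 0.13) / (0.057 + 0.047 + 0.13) ≈ 4.8291, so M₂ = 4.8291 × 5.9 ≈ 28.4917 billion.
ΔM = M₂ − M₁ = 28.4917 − 26.9919 = 1.4998 billion.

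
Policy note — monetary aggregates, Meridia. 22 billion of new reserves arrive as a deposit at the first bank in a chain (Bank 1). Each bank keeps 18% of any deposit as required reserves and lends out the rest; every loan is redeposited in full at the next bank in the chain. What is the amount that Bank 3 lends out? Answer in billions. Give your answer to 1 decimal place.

Each bank lends a fraction (1 − rr) = 0.8200 of the deposit it receives, so Bank 3 receives 22·0.8200^2 and lends 22·0.8200^3 ≈ 12.1301 billion.

12.1 billion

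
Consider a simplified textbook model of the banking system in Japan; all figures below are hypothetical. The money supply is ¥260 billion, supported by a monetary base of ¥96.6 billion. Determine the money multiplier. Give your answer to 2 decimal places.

The money multiplier is m = M / MB = 260 / 96.6 ≈ 2.69151.

2.69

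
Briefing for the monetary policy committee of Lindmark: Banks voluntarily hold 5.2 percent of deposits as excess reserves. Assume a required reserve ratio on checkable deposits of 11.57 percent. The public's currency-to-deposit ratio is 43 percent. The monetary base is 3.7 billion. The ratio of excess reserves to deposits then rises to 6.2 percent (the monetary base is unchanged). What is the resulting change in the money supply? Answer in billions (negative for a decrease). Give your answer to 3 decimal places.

-0.146 billion

Initially m₁ = (1 + 0.43) / (0.1157 + 0.052 + 0.43) ≈ 2.39250, so M₁ = 2.39250 × 3.7 ≈ 8.8523 billion.
After the change m₂ = (1 + 0.43) / (0.1157 + 0.062 + 0.43) ≈ 2.35313, so M₂ = 2.35313 × 3.7 ≈ 8.7066 billion.
ΔM = M₂ − M₁ = 8.7066 − 8.8523 = -0.1457 billion.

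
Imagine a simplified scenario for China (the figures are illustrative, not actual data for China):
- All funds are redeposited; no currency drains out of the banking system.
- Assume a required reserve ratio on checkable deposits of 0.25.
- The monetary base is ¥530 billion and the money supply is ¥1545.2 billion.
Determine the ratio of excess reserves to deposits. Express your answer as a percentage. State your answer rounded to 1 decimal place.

9.3%

Using m = M/MB = 1545.2/530 ≈ 2.915472. Since m = (1 + c)/(c + rr + e), the denominator satisfies c + rr + e = (1 + c)/m = (1 + 0) / 2.915472 ≈ 0.342998.
With c = 0 and rr = 0.25, the ratio of excess reserves to deposits is 0.342998 − 0 − 0.25 = 0.092998.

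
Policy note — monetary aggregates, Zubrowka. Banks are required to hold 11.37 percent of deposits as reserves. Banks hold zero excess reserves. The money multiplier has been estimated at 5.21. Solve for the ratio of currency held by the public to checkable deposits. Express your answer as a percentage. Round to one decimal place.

Using m = 5.21. From m = (1 + c)/(c + rr + e), rearranging gives 1 + c = m·(c + rr + e), so c·(1 − m) = m·(rr + e) − 1.
Hence c = [m·(rr + e) − 1]/(1 − m) = [5.21 × (0.1137 + 0) − 1] / (1 − 5.21) ≈ 0.096823.

9.7%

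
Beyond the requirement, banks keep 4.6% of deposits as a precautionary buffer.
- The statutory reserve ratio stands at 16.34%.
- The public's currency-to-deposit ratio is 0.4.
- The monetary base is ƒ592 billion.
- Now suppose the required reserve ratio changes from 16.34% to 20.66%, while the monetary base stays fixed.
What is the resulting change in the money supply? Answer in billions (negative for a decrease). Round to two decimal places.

-90.03 billion

Initially m₁ = (1 + 0.4) / (0.1634 + 0.046 + 0.4) ≈ 2.297342, so M₁ = 2.297342 × 592 ≈ 1360.0265 billion.
After the change m₂ = (1 + 0.4) / (0.2066 + 0.046 + 0.4) ≈ 2.145265, so M₂ = 2.145265 × 592 ≈ 1269.9969 billion.
ΔM = M₂ − M₁ = 1269.9969 − 1360.0265 = -90.0296 billion.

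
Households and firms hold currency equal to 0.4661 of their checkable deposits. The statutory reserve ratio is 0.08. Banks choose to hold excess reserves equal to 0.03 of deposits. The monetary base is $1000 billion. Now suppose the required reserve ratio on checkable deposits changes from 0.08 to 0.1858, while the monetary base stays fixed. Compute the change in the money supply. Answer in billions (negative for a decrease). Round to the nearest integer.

Initially m₁ = (1 + 0.4661) / (0.08 + 0.03 + 0.4661) ≈ 2.5449, so M₁ = 2.5449 × 1000 = 2544.9 billion.
After the change m₂ = (1 + 0.4661) / (0.1858 + 0.03 + 0.4661) ≈ 2.15, so M₂ = 2.15 × 1000 = 2150 billion.
ΔM = M₂ − M₁ = 2150 − 2544.9 = -394.9 billion.

-395 billion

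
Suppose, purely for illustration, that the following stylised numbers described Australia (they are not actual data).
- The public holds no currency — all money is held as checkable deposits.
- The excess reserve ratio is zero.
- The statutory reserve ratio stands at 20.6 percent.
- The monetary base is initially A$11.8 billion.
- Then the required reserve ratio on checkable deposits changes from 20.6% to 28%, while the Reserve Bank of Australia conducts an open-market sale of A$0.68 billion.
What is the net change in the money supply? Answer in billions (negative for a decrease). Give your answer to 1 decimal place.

-17.6 billion

Before: m₁ = 1 / (0.206) ≈ 4.8544, MB₁ = 11.8, so M₁ = 4.8544 × 11.8 ≈ 57.2819 billion.
After: m₂ = 1 / (0.28) ≈ 3.5714, MB₂ = 11.8 − 0.68 = 11.12, so M₂ = 3.5714 × 11.12 ≈ 39.714 billion.
ΔM = M₂ − M₁ = 39.714 − 57.2819 = -17.5679 billion.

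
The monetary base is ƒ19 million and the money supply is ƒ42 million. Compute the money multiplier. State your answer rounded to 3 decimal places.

The money multiplier is m = M / MB = 42 / 19 ≈ 2.21053.

2.211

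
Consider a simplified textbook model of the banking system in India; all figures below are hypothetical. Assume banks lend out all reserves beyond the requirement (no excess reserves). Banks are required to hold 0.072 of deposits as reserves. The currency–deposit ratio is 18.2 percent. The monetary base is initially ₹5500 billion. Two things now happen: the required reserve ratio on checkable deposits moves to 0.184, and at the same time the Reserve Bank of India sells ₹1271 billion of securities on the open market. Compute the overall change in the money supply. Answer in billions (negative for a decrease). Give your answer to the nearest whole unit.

Before: m₁ = (1 + 0.182) / (0.072 + 0.182) ≈ 4.65354, MB₁ = 5500, so M₁ = 4.65354 × 5500 = 25594.47 billion.
After: m₂ = (1 + 0.182) / (0.184 + 0.182) ≈ 3.22951, MB₂ = 5500 − 1271 = 4229, so M₂ = 3.22951 × 4229 ≈ 13657.5978 billion.
ΔM = M₂ − M₁ = 13657.5978 − 25594.47 = -11936.8722 billion.

-11937 billion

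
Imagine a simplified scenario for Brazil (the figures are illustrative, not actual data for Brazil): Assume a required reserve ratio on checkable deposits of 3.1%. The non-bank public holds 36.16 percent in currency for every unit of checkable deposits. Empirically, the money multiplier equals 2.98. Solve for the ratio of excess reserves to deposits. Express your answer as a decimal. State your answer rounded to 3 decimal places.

Using m = 2.98. Since m = (1 + c)/(c + rr + e), the denominator satisfies c + rr + e = (1 + c)/m = (1 + 0.3616) / 2.98 ≈ 0.456913.
With c = 0.3616 and rr = 0.031, the ratio of excess reserves to deposits is 0.456913 − 0.3616 − 0.031 = 0.064313.

0.064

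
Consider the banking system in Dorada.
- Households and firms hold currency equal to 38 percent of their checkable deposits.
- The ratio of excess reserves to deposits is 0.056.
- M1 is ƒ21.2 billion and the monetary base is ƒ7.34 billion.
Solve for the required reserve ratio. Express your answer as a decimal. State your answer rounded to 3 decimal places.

Using m = M/MB = 21.2/7.34 ≈ 2.888283. Since m = (1 + c)/(c + rr + e), the denominator satisfies c + rr + e = (1 + c)/m = (1 + 0.38) / 2.888283 ≈ 0.477793.
With c = 0.38 and e = 0.056, the required reserve ratio is 0.477793 − 0.38 − 0.056 = 0.041793.

0.042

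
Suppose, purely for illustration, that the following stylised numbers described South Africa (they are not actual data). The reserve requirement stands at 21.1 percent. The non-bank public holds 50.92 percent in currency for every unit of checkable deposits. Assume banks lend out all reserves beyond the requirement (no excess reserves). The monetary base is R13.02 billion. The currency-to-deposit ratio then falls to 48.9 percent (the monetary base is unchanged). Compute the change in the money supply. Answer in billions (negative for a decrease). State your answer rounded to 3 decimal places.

R0.412 billion

Initially m₁ = (1 + 0.5092) / (0.211 + 0.5092) ≈ 2.095529, so M₁ = 2.095529 × 13.02 ≈ 27.2838 billion.
After the change m₂ = (1 + 0.489) / (0.211 + 0.489) ≈ 2.127143, so M₂ = 2.127143 × 13.02 ≈ 27.6954 billion.
ΔM = M₂ − M₁ = 27.6954 − 27.2838 = 0.4116 billion.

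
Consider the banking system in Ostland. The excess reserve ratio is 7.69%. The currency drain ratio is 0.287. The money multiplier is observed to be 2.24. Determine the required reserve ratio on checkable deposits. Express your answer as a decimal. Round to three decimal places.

0.211

Using m = 2.24. Since m = (1 + c)/(c + rr + e), the denominator satisfies c + rr + e = (1 + c)/m = (1 + 0.287) / 2.24 ≈ 0.574554.
With c = 0.287 and e = 0.0769, the required reserve ratio on checkable deposits is 0.574554 − 0.287 − 0.0769 = 0.210654.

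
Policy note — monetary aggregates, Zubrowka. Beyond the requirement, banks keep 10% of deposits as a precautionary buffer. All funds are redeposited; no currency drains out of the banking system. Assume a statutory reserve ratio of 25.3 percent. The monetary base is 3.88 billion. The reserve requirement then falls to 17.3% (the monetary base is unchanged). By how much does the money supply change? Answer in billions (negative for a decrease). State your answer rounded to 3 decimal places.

3.221 billion

Initially m₁ = 1 / (0.253 + 0.1) ≈ 2.83286, so M₁ = 2.83286 × 3.88 ≈ 10.9915 billion.
After the change m₂ = 1 / (0.173 + 0.1) ≈ 3.66300, so M₂ = 3.66300 × 3.88 ≈ 14.2124 billion.
ΔM = M₂ − M₁ = 14.2124 − 10.9915 = 3.2209 billion.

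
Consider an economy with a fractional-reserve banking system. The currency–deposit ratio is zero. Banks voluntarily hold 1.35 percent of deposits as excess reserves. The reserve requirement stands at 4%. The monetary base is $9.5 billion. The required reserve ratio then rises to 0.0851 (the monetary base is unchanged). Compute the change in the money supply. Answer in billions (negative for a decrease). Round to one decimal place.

-81.2 billion

Initially m₁ = 1 / (0.04 + 0.0135) ≈ 18.6916, so M₁ = 18.6916 × 9.5 = 177.5702 billion.
After the change m₂ = 1 / (0.0851 + 0.0135) ≈ 10.1420, so M₂ = 10.1420 × 9.5 = 96.349 billion.
ΔM = M₂ − M₁ = 96.349 − 177.5702 = -81.2212 billion.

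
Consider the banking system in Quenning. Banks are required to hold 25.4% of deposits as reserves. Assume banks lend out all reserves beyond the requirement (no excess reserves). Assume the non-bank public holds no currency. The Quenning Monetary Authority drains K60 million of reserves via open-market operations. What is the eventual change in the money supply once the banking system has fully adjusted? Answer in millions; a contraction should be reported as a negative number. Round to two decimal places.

The simple money multiplier is m = 1/rr = 1/0.254 ≈ 3.93701.
An open-market sale reduces the monetary base by 60 million, so ΔM = m × ΔMB = 3.93701 × (−60) = -236.2206 million.

-236.22 million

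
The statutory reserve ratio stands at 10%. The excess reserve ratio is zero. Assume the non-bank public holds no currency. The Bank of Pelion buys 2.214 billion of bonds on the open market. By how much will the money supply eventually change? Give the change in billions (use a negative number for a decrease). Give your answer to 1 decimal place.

22.1 billion

The simple money multiplier is m = 1/rr = 1/0.1 = 10.
An open-market purchase increases the monetary base by 2.214 billion, so ΔM = m × ΔMB = 10 × 2.214 = 22.14 billion.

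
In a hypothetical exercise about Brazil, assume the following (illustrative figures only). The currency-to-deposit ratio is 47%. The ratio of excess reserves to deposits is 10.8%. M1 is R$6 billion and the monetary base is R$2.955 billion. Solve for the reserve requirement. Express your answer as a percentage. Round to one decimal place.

14.6%

Using m = M/MB = 6/2.955 ≈ 2.030457. Since m = (1 + c)/(c + rr + e), the denominator satisfies c + rr + e = (1 + c)/m = (1 + 0.47) / 2.030457 ≈ 0.723975.
With c = 0.47 and e = 0.108, the reserve requirement is 0.723975 − 0.47 − 0.108 = 0.145975.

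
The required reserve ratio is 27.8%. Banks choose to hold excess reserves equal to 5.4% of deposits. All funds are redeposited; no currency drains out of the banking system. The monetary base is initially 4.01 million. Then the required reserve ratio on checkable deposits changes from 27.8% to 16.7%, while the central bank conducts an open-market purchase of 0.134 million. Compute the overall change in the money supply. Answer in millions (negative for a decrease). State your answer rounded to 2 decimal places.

6.67 million

Before: m₁ = 1 / (0.278 + 0.054) ≈ 3.0120, MB₁ = 4.01, so M₁ = 3.0120 × 4.01 ≈ 12.0781 million.
After: m₂ = 1 / (0.167 + 0.054) ≈ 4.5249, MB₂ = 4.01 + 0.134 = 4.144, so M₂ = 4.5249 × 4.144 ≈ 18.7512 million.
ΔM = M₂ − M₁ = 18.7512 − 12.0781 = 6.6731 million.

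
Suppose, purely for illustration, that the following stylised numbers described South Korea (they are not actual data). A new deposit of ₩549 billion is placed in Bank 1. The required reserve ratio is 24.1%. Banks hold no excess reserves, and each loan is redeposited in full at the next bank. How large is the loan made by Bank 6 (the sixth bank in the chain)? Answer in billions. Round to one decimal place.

₩105.0 billion

Each bank lends a fraction (1 − rr) = 0.7590 of the deposit it receives, so Bank 6 receives 549·0.7590^5 and lends 549·0.7590^6 ≈ 104.9598 billion.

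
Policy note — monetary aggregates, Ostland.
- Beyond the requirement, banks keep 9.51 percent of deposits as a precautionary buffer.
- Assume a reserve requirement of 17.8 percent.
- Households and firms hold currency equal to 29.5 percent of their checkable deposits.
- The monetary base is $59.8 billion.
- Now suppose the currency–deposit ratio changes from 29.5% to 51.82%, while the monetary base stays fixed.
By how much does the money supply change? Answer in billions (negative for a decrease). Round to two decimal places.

-21.58 billion

Initially m₁ = (1 + 0.295) / (0.178 + 0.0951 + 0.295) ≈ 2.27953, so M₁ = 2.27953 × 59.8 ≈ 136.3159 billion.
After the change m₂ = (1 + 0.5182) / (0.178 + 0.0951 + 0.5182) ≈ 1.91861, so M₂ = 1.91861 × 59.8 ≈ 114.7329 billion.
ΔM = M₂ − M₁ = 114.7329 − 136.3159 = -21.583 billion.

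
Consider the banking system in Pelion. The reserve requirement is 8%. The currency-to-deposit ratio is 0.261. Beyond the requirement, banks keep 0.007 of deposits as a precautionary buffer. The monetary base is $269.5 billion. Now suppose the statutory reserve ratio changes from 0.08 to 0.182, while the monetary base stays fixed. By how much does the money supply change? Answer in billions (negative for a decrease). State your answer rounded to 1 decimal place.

-221.4 billion

Initially m₁ = (1 + 0.261) / (0.08 + 0.007 + 0.261) ≈ 3.62356, so M₁ = 3.62356 × 269.5 ≈ 976.5494 billion.
After the change m₂ = (1 + 0.261) / (0.182 + 0.007 + 0.261) ≈ 2.80222, so M₂ = 2.80222 × 269.5 ≈ 755.1983 billion.
ΔM = M₂ − M₁ = 755.1983 − 976.5494 = -221.3511 billion.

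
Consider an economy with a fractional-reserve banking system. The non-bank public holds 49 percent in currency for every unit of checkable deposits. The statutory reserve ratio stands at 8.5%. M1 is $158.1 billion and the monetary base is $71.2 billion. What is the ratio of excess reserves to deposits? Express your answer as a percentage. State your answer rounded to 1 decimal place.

Using m = M/MB = 158.1/71.2 ≈ 2.220506. Since m = (1 + c)/(c + rr + e), the denominator satisfies c + rr + e = (1 + c)/m = (1 + 0.49) / 2.220506 ≈ 0.671018.
With c = 0.49 and rr = 0.085, the ratio of excess reserves to deposits is 0.671018 − 0.49 − 0.085 = 0.096018.

9.6%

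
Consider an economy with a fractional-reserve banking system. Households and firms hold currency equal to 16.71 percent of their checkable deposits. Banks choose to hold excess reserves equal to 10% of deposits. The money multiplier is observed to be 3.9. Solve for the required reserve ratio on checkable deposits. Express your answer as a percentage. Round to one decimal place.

Using m = 3.9. Since m = (1 + c)/(c + rr + e), the denominator satisfies c + rr + e = (1 + c)/m = (1 + 0.1671) / 3.9 ≈ 0.299256.
With c = 0.1671 and e = 0.1, the required reserve ratio on checkable deposits is 0.299256 − 0.1671 − 0.1 = 0.032156.

3.2%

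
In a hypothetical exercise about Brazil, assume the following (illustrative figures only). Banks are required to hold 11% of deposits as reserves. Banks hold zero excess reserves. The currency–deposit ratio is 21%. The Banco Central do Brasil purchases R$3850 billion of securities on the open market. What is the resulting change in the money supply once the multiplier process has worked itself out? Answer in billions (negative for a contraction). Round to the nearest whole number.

The money multiplier is m = (1 + c) / (rr + c) = (1 + 0.21) / (0.11 + 0.21) = 3.78125.
The purchase adds 3850 billion of base, so ΔM = m × ΔMB = 3.78125 × (+3850) = 14557.8125 billion.

R$14558 billion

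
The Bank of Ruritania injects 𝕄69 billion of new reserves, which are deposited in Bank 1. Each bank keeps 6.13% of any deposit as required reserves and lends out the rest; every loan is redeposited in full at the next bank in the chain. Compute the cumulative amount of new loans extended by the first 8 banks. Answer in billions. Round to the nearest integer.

𝕄420 billion

Bank i lends (1 − rr)^i of the original deposit: Bank 1 lends 69·0.9387 = 64.7703, Bank 2 lends 69·0.9387² ≈ 60.7999, and so on.
Summing a geometric series: total = 69·[0.9387·(1 − 0.9387^8) / (1 − 0.9387)] ≈ 419.6256 billion.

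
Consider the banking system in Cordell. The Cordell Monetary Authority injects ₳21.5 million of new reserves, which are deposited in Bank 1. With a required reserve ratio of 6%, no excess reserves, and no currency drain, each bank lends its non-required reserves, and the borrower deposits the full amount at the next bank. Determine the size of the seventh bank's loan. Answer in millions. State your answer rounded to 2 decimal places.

Each bank lends a fraction (1 − rr) = 0.9400 of the deposit it receives, so Bank 7 receives 21.5·0.9400^6 and lends 21.5·0.9400^7 ≈ 13.9423 million.

₳13.94 million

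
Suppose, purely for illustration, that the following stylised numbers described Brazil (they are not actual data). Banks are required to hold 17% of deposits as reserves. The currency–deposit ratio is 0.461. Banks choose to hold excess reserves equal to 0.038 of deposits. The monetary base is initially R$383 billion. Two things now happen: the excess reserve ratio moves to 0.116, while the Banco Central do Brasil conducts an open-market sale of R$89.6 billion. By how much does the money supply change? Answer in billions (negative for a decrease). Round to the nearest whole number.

Before: m₁ = (1 + 0.461) / (0.17 + 0.038 + 0.461) ≈ 2.1839, MB₁ = 383, so M₁ = 2.1839 × 383 = 836.4337 billion.
After: m₂ = (1 + 0.461) / (0.17 + 0.116 + 0.461) ≈ 1.9558, MB₂ = 383 − 89.6 = 293.4, so M₂ = 1.9558 × 293.4 ≈ 573.8317 billion.
ΔM = M₂ − M₁ = 573.8317 − 836.4337 = -262.602 billion.

-263 billion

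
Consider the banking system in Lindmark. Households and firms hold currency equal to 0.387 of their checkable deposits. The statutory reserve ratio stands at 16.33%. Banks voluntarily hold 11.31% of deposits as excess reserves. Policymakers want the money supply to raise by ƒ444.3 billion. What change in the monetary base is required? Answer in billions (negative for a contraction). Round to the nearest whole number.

ƒ213 billion

The money multiplier is m = (1 + c) / (rr + e + c) = (1 + 0.387) / (0.1633 + 0.1131 + 0.387) ≈ 2.0907.
ΔMB = ΔM / m = (+444.3) / 2.0907 ≈ 212.5126 billion.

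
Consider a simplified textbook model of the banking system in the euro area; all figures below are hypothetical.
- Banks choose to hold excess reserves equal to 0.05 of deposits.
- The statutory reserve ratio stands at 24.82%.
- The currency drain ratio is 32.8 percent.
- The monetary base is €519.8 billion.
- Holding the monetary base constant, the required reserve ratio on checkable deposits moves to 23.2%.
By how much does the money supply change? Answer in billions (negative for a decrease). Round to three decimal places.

€29.276 billion

Initially m₁ = (1 + 0.328) / (0.2482 + 0.05 + 0.328) ≈ 2.1207282, so M₁ = 2.1207282 × 519.8 ≈ 1102.3545 billion.
After the change m₂ = (1 + 0.328) / (0.232 + 0.05 + 0.328) ≈ 2.1770492, so M₂ = 2.1770492 × 519.8 ≈ 1131.6302 billion.
ΔM = M₂ − M₁ = 1131.6302 − 1102.3545 = 29.2757 billion.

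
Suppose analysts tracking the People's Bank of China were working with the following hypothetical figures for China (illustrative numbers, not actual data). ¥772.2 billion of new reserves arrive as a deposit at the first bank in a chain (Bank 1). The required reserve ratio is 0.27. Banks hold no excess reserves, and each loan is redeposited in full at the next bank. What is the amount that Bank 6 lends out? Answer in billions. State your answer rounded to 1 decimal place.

¥116.9 billion

Each bank lends a fraction (1 − rr) = 0.7300 of the deposit it receives, so Bank 6 receives 772.2·0.7300^5 and lends 772.2·0.7300^6 ≈ 116.8603 billion.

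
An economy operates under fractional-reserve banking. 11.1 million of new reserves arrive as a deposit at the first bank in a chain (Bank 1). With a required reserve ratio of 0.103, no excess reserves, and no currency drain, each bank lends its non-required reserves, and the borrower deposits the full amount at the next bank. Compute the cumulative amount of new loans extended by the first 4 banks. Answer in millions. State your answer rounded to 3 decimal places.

34.085 million

Bank i lends (1 − rr)^i of the original deposit: Bank 1 lends 11.1·0.8970 = 9.9567, Bank 2 lends 11.1·0.8970² ≈ 8.9312, and so on.
Summing a geometric series: total = 11.1·[0.8970·(1 − 0.8970^4) / (1 − 0.8970)] ≈ 34.0852 million.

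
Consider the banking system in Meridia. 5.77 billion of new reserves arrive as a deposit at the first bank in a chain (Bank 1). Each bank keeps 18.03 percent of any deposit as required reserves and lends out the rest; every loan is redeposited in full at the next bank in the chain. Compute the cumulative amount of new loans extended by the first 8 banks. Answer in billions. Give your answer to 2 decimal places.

20.89 billion

Bank i lends (1 − rr)^i of the original deposit: Bank 1 lends 5.77·0.8197 ≈ 4.7297, Bank 2 lends 5.77·0.8197² ≈ 3.8769, and so on.
Summing a geometric series: total = 5.77·[0.8197·(1 − 0.8197^8) / (1 − 0.8197)] ≈ 20.8857 billion.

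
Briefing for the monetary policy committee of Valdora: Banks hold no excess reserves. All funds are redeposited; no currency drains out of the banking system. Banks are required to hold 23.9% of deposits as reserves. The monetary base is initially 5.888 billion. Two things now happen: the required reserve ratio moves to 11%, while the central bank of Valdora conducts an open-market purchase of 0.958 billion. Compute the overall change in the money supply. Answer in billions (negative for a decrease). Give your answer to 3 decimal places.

37.600 billion

Before: m₁ = 1 / (0.239) ≈ 4.18410, MB₁ = 5.888, so M₁ = 4.18410 × 5.888 ≈ 24.636 billion.
After: m₂ = 1 / (0.11) ≈ 9.09091, MB₂ = 5.888 + 0.958 = 6.846, so M₂ = 9.09091 × 6.846 ≈ 62.2364 billion.
ΔM = M₂ − M₁ = 62.2364 − 24.636 = 37.6004 billion.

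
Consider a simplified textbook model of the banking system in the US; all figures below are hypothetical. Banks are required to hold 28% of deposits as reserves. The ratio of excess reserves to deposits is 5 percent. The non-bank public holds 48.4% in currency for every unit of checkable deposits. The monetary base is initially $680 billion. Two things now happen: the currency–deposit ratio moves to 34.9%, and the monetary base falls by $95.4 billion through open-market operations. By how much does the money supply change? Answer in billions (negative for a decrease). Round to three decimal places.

Before: m₁ = (1 + 0.484) / (0.28 + 0.05 + 0.484) ≈ 1.8230958, MB₁ = 680, so M₁ = 1.8230958 × 680 ≈ 1239.7051 billion.
After: m₂ = (1 + 0.349) / (0.28 + 0.05 + 0.349) ≈ 1.9867452, MB₂ = 680 − 95.4 = 584.6, so M₂ = 1.9867452 × 584.6 ≈ 1161.4512 billion.
ΔM = M₂ − M₁ = 1161.4512 − 1239.7051 = -78.2539 billion.

-78.254 billion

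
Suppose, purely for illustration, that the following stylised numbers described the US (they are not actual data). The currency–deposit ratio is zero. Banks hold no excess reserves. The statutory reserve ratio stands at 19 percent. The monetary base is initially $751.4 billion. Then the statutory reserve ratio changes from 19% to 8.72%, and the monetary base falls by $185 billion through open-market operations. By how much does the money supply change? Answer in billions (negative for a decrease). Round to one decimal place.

Before: m₁ = 1 / (0.19) ≈ 5.26316, MB₁ = 751.4, so M₁ = 5.26316 × 751.4 ≈ 3954.7384 billion.
After: m₂ = 1 / (0.0872) ≈ 11.46789, MB₂ = 751.4 − 185 = 566.4, so M₂ = 11.46789 × 566.4 ≈ 6495.4129 billion.
ΔM = M₂ − M₁ = 6495.4129 − 3954.7384 = 2540.6745 billion.

$2540.7 billion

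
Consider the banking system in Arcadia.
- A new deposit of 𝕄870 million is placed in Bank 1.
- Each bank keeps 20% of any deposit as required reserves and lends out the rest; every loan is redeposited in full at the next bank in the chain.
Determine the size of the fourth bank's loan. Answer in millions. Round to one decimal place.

Each bank lends a fraction (1 − rr) = 0.8000 of the deposit it receives, so Bank 4 receives 870·0.8000^3 and lends 870·0.8000^4 = 356.3520 million.

𝕄356.4 million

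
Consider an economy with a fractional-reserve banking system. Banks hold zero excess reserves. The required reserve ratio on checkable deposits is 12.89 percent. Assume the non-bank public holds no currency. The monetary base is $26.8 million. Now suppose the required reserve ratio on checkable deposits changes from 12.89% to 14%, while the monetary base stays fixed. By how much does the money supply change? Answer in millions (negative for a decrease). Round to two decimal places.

-16.48 million

Initially m₁ = 1 / (0.1289) ≈ 7.75795, so M₁ = 7.75795 × 26.8 ≈ 207.9131 million.
After the change m₂ = 1 / (0.14) ≈ 7.14286, so M₂ = 7.14286 × 26.8 ≈ 191.4286 million.
ΔM = M₂ − M₁ = 191.4286 − 207.9131 = -16.4845 million.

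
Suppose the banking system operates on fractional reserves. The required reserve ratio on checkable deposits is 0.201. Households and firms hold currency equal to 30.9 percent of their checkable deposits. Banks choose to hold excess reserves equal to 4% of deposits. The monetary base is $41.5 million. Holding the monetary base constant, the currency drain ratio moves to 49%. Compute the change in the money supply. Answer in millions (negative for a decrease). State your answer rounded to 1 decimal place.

-14.2 million

Initially m₁ = (1 + 0.309) / (0.201 + 0.04 + 0.309) = 2.38, so M₁ = 2.38 × 41.5 = 98.77 million.
After the change m₂ = (1 + 0.49) / (0.201 + 0.04 + 0.49) ≈ 2.0383, so M₂ = 2.0383 × 41.5 ≈ 84.5894 million.
ΔM = M₂ − M₁ = 84.5894 − 98.77 = -14.1806 million.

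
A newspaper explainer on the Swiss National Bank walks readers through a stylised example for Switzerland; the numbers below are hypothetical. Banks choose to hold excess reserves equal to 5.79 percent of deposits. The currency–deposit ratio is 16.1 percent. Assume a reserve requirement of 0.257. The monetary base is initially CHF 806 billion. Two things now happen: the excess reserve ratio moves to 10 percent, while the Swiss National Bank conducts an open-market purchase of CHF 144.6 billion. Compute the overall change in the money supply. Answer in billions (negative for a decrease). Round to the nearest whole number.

Before: m₁ = (1 + 0.161) / (0.257 + 0.0579 + 0.161) ≈ 2.4396, MB₁ = 806, so M₁ = 2.4396 × 806 = 1966.3176 billion.
After: m₂ = (1 + 0.161) / (0.257 + 0.1 + 0.161) ≈ 2.2413, MB₂ = 806 + 144.6 = 950.6, so M₂ = 2.2413 × 950.6 ≈ 2130.5798 billion.
ΔM = M₂ − M₁ = 2130.5798 − 1966.3176 = 164.2622 billion.

CHF 164 billion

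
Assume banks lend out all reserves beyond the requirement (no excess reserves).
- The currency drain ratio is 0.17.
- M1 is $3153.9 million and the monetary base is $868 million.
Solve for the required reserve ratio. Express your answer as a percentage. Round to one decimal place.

15.2%

Using m = M/MB = 3153.9/868 ≈ 3.633525. Since m = (1 + c)/(c + rr + e), the denominator satisfies c + rr + e = (1 + c)/m = (1 + 0.17) / 3.633525 ≈ 0.322001.
With c = 0.17 and e = 0, the required reserve ratio is 0.322001 − 0.17 − 0 = 0.152001.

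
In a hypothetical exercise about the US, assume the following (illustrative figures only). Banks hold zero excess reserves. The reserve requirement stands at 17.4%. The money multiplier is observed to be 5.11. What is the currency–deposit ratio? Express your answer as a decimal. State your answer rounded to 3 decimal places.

0.027

Using m = 5.11. From m = (1 + c)/(c + rr + e), rearranging gives 1 + c = m·(c + rr + e), so c·(1 − m) = m·(rr + e) − 1.
Hence c = [m·(rr + e) − 1]/(1 − m) = [5.11 × (0.174 + 0) − 1] / (1 − 5.11) ≈ 0.026973.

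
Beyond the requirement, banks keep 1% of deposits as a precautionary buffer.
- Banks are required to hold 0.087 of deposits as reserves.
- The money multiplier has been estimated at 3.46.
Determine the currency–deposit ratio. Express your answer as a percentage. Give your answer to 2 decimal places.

27.01%

Using m = 3.46. From m = (1 + c)/(c + rr + e), rearranging gives 1 + c = m·(c + rr + e), so c·(1 − m) = m·(rr + e) − 1.
Hence c = [m·(rr + e) − 1]/(1 − m) = [3.46 × (0.087 + 0.01) − 1] / (1 − 3.46) ≈ 0.270073.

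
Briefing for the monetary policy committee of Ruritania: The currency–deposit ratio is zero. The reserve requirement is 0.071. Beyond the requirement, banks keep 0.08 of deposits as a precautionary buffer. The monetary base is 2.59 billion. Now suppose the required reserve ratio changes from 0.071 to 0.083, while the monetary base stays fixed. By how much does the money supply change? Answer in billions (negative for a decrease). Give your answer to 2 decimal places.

-1.26 billion

Initially m₁ = 1 / (0.071 + 0.08) ≈ 6.6225, so M₁ = 6.6225 × 2.59 ≈ 17.1523 billion.
After the change m₂ = 1 / (0.083 + 0.08) ≈ 6.1350, so M₂ = 6.1350 × 2.59 ≈ 15.8896 billion.
ΔM = M₂ − M₁ = 15.8896 − 17.1523 = -1.2627 billion.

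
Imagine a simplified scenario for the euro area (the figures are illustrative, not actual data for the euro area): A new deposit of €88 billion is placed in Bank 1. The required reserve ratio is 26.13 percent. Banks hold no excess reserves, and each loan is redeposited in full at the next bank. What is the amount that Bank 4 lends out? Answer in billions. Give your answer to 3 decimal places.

€26.203 billion

Each bank lends a fraction (1 − rr) = 0.7387 of the deposit it receives, so Bank 4 receives 88·0.7387^3 and lends 88·0.7387^4 ≈ 26.2032 billion.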